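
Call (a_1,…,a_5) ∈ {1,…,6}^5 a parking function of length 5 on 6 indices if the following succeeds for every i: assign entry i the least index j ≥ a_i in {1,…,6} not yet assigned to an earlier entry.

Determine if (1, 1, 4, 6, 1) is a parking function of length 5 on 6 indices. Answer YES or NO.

Rearranged: b = (1, 1, 1, 4, 6).
  b_1=1 ≤ 2
  b_2=1 ≤ 3
  b_3=1 ≤ 4
  b_4=4 ≤ 5
  b_5=6 ≤ 6
All bounds hold ⇒ YES

YES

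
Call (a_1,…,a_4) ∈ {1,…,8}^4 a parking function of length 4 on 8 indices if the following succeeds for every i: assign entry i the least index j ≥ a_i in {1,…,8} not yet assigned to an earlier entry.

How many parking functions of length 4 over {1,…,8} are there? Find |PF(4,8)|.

|PF| = (8−4+1)·(8+1)^(4−1) = 5 · 729 = 3645
One tuple (6,3,6,5) → sorted (3,5,6,6): b_i ≤ 4+i ∀i, a PF.

3645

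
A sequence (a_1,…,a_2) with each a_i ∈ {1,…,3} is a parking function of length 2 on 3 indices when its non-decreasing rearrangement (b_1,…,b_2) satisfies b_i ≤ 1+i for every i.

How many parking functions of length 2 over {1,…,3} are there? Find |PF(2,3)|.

|PF(2,3)| = (4−2)·4^(2−1) = 2 · 4 = 8
One tuple (3,1) → sorted (1,3): b_i ≤ 1+i ∀i, a PF.

8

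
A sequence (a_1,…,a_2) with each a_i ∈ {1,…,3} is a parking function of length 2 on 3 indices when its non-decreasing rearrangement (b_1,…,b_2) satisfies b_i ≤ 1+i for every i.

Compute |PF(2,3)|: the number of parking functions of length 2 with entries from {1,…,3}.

|PF| = (3−2+1)·(3+1)^(2−1) = 2×4 = 8 (Konheim–Weiss)
E.g. (1,1) → sorted (1,1): b_i ≤ 1+i ∀i, a PF.

8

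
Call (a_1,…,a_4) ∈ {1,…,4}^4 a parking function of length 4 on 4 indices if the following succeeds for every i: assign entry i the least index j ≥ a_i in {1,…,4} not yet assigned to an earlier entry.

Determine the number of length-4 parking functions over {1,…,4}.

Count = (4−4+1)·(4+1)^(4−1) = 1·125 = 125 (Pollak)
One tuple (1,2,1,3) → sorted (1,1,2,3): b_i ≤ i ∀i, a PF.

125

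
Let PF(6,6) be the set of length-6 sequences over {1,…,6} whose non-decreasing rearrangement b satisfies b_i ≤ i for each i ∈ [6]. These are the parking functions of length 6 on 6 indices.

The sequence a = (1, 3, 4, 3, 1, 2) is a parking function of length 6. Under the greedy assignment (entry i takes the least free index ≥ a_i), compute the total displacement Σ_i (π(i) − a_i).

7

Σπ(i) = 1+…+6 = 21; Σa = 1+3+4+3+1+2 = 14; disp = 21−14 = 7.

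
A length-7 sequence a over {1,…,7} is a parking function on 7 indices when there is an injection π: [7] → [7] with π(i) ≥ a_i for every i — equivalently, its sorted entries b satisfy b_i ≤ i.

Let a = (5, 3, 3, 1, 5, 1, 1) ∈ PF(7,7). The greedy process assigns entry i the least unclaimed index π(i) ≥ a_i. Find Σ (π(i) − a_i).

9

Σπ = 7·8/2 = 28 (π permutes [7]); Σa = 5+3+3+1+5+1+1 = 19; disp = 28−19 = 9.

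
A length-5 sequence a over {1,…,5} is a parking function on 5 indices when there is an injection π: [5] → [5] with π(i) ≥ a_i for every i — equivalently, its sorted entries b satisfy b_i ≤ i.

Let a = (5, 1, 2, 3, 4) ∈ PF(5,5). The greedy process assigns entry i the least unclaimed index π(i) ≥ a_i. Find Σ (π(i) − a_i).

Σπ(i) = 1+…+5 = 15; Σa = 5+1+2+3+4 = 15; disp = 15−15 = 0.

0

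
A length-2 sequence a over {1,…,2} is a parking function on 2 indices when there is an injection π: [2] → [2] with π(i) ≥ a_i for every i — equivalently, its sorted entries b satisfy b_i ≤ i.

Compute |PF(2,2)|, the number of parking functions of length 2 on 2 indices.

|PF| = 1·3^1 = 1 · 3 = 3 (Konheim–Weiss)
One tuple (2,1) → sorted (1,2): b_i ≤ i ∀i, a PF.

3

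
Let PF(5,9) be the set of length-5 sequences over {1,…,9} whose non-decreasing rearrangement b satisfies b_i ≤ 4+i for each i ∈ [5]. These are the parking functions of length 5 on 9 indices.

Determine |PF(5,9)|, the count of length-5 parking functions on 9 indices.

50000

Count = 5·10^4 = 5·10000 = 50000 [KW]
One tuple (3,4,8,4,3) → sorted (3,3,4,4,8): b_i ≤ 4+i ∀i, a PF.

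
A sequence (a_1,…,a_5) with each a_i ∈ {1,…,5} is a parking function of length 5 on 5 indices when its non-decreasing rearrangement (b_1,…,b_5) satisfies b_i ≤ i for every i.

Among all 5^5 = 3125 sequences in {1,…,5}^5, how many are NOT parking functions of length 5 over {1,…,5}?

|PF| = 1·6^4 = 1·1296 = 1296
E.g. (5,3,4,4,3) → sorted (3,3,4,4,5): b_1=3>1, not a PF.
So 3125 − 1296 = 1829 fail.

1829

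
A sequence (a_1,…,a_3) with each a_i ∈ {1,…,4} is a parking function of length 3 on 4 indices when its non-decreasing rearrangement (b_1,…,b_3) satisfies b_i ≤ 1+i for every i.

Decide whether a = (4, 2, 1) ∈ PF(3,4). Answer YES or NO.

YES

Order a: b = (1, 2, 4).
  b_1=1 ≤ 2
  b_2=2 ≤ 3
  b_3=4 ≤ 4
All bounds hold ⇒ YES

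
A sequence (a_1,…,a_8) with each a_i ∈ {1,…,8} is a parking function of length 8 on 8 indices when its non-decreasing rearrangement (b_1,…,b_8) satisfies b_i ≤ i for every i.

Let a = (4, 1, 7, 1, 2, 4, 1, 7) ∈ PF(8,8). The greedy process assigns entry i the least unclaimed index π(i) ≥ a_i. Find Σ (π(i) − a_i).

Σπ = 8·9/2 = 36 (π permutes [8]); Σa = 4+1+7+1+2+4+1+7 = 27; disp = 36−27 = 9.

9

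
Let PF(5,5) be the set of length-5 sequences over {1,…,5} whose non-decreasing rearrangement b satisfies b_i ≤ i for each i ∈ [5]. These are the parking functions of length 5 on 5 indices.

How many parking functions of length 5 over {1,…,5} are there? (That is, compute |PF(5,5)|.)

Count = (5−5+1)·(5+1)^(5−1) = 1·1296 = 1296 (Pollak)
E.g. (3,2,1,5,1) → sorted (1,1,2,3,5): b_i ≤ i ∀i, a PF.

1296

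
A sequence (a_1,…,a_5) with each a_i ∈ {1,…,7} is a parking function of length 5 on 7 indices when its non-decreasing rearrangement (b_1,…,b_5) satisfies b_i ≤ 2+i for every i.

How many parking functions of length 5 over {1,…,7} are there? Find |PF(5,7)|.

|PF| = (7+1−5)·(7+1)^{5−1} = 3×4096 = 12288 (Pollak)
One tuple (6,6,1,3,3) → sorted (1,3,3,6,6): b_i ≤ 2+i ∀i, a PF.

12288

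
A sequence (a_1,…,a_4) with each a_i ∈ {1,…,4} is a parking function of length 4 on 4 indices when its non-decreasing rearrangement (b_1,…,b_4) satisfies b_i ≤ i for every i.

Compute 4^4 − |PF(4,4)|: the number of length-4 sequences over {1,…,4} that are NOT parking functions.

131

|PF(4,4)| = (4+1−4)·(4+1)^{4−1} = 1 · 125 = 125 [KW]
E.g. (2,2,2,2) → sorted (2,2,2,2): b_1=2>1, not a PF.
4^4 − 125 = 256 − 125 = 131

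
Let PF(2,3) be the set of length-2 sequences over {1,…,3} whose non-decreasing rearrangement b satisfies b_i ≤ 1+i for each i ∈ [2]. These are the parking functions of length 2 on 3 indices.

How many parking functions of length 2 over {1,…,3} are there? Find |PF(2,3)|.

|PF| = (3+1−2)·(3+1)^{2−1} = 2·4 = 8 [KW]
Check (1,2) → sorted (1,2): b_i ≤ 1+i ∀i, a PF.

8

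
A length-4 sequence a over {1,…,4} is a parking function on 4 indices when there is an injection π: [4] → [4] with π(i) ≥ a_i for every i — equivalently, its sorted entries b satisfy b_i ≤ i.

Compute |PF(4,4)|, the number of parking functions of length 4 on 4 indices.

|PF| = (5−4)·5^(4−1) = 1·125 = 125 (Pollak)
Check (3,1,4,2) → sorted (1,2,3,4): b_i ≤ i ∀i, a PF.

125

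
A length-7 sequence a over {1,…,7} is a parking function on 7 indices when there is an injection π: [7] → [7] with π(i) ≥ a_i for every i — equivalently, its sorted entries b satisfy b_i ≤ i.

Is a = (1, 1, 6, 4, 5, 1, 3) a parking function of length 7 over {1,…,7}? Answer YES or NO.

Sorted: b = (1, 1, 1, 3, 4, 5, 6).
  b_1=1 ≤ 1
  b_2=1 ≤ 2
  b_3=1 ≤ 3
  b_4=3 ≤ 4
  b_5=4 ≤ 5
  b_6=5 ≤ 6
  b_7=6 ≤ 7
All bounds hold ⇒ YES

YES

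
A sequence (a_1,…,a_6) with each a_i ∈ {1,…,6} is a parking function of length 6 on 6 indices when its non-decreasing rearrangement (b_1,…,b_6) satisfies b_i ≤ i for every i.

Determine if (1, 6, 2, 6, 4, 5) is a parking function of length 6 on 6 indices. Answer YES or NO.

NO

Rearranged: b = (1, 2, 4, 5, 6, 6).
  b_1=1 ≤ 1
  b_2=2 ≤ 2
  b_3=4 > 3
  fails at i=3 ⇒ NO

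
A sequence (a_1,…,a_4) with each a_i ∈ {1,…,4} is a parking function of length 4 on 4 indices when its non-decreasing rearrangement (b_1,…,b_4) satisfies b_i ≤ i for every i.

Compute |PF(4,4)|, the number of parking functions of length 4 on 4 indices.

125

|PF(4,4)| = (4+1−4)·(4+1)^{4−1} = 1×125 = 125 [KW]
Example (3,4,2,1) → sorted (1,2,3,4): b_i ≤ i ∀i, a PF.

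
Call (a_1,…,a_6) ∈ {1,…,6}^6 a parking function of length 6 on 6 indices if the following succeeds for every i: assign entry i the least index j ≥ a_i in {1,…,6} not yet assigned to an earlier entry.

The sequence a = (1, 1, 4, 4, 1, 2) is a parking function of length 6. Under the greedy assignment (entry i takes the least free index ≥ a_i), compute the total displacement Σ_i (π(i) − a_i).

Σπ(i) = 1+…+6 = 21; Σa = 1+1+4+4+1+2 = 13; disp = 21−13 = 8.

8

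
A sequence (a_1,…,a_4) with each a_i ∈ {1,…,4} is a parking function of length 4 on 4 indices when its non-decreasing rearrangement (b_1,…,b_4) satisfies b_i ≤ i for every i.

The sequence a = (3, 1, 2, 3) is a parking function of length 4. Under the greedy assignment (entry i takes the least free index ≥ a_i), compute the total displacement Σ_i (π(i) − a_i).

Σπ = 10 ({1..4} each once); Σa = 3+1+2+3 = 9; disp = 10−9 = 1.

1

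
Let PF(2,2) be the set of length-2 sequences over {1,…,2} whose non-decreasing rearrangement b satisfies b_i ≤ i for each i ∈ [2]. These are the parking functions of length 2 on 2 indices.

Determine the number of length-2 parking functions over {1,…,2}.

3

|PF| = (2+1−2)·(2+1)^{2−1} = 1 · 3 = 3 [KW]
E.g. (1,1) → sorted (1,1): b_i ≤ i ∀i, a PF.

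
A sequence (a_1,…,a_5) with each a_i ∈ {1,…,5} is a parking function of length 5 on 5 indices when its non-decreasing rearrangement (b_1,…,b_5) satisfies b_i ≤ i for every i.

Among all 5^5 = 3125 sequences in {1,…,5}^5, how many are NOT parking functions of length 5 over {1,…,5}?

1829

|PF(5,5)| = (6−5)·6^(5−1) = 1·1296 = 1296 (Pollak)
Example (4,5,5,2,4) → sorted (2,4,4,5,5): b_1=2>1, not a PF.
Total 3125; non-PF = 3125−1296 = 1829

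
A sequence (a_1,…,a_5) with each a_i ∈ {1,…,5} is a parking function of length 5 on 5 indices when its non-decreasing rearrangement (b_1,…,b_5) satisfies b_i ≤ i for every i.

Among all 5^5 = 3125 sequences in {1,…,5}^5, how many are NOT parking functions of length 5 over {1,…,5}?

|PF(5,5)| = (5−5+1)·(5+1)^(5−1) = 1·1296 = 1296 (Konheim–Weiss)
One tuple (5,5,4,5,5) → sorted (4,5,5,5,5): b_1=4>1, not a PF.
So 3125 − 1296 = 1829 fail.

1829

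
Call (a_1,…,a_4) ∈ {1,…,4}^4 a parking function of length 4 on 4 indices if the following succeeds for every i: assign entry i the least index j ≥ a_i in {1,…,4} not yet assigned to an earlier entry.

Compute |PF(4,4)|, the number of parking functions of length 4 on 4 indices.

125

#PF = 1·5^3 = 1×125 = 125
One tuple (1,3,2,4) → sorted (1,2,3,4): b_i ≤ i ∀i, a PF.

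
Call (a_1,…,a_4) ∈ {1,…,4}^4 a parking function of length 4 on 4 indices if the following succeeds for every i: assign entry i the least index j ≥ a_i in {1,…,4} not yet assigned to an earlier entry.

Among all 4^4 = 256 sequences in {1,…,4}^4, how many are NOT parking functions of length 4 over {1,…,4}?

|PF| = 1·5^3 = 1 · 125 = 125 [KW]
E.g. (4,4,4,4) → sorted (4,4,4,4): b_1=4>1, not a PF.
Total 256; non-PF = 256−125 = 131

131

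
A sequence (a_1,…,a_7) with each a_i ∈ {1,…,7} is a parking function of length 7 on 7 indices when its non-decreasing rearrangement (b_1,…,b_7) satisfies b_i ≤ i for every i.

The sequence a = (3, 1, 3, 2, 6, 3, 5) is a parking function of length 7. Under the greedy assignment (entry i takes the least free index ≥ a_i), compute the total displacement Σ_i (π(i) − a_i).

5

Σπ(i) = 1+…+7 = 28; Σa = 3+1+3+2+6+3+5 = 23; disp = 28−23 = 5.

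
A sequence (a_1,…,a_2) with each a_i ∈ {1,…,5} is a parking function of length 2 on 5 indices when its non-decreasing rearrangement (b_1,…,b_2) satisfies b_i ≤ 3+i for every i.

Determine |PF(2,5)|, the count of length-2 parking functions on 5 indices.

24

Count = (5−2+1)·(5+1)^(2−1) = 4·6 = 24 [KW]
Example (1,3) → sorted (1,3): b_i ≤ 3+i ∀i, a PF.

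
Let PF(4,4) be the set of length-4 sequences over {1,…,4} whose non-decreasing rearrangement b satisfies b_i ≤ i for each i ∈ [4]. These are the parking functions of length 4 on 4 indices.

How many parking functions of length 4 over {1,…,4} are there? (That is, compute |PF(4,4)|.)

|PF(4,4)| = (5−4)·5^(4−1) = 1×125 = 125
Example (1,1,3,3) → sorted (1,1,3,3): b_i ≤ i ∀i, a PF.

125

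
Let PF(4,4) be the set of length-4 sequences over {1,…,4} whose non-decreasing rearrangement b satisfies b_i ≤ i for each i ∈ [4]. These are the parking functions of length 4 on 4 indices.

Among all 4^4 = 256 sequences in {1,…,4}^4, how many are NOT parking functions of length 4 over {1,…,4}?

|PF| = (5−4)·5^(4−1) = 1×125 = 125 (Konheim–Weiss)
Check (2,3,4,4) → sorted (2,3,4,4): b_1=2>1, not a PF.
So 256 − 125 = 131 fail.

131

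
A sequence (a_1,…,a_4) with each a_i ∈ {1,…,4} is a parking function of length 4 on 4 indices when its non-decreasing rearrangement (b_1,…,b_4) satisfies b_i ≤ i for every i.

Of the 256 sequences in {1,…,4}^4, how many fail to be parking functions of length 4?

|PF(4,4)| = 1·5^3 = 1×125 = 125 (Konheim–Weiss)
Example (3,3,3,3) → sorted (3,3,3,3): b_1=3>1, not a PF.
So 256 − 125 = 131 fail.

131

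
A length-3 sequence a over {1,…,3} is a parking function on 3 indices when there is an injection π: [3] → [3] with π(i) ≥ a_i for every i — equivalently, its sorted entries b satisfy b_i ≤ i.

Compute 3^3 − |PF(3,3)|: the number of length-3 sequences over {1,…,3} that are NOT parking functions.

|PF| = (4−3)·4^(3−1) = 1 · 16 = 16 (Konheim–Weiss)
One tuple (1,3,3) → sorted (1,3,3): b_2=3>2, not a PF.
Total 27; non-PF = 27−16 = 11

11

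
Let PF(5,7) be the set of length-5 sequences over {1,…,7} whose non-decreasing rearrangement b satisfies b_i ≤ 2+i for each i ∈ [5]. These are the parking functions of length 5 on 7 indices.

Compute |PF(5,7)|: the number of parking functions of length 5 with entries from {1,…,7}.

#PF = 3·8^4 = 3×4096 = 12288 (Pollak)
Check (6,2,2,2,3) → sorted (2,2,2,3,6): b_i ≤ 2+i ∀i, a PF.

12288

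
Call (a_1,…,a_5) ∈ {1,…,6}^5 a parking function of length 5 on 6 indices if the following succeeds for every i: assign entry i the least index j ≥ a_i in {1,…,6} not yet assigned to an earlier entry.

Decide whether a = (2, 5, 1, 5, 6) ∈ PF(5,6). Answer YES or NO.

Order a: b = (1, 2, 5, 5, 6).
  b_1=1 ≤ 2
  b_2=2 ≤ 3
  b_3=5 > 4
  fails at i=3 ⇒ NO

NO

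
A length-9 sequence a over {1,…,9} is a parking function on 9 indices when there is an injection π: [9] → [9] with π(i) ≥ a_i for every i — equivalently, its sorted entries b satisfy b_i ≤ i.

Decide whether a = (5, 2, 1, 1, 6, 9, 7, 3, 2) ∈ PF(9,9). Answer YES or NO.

YES

Order a: b = (1, 1, 2, 2, 3, 5, 6, 7, 9).
  b_1=1 ≤ 1
  b_2=1 ≤ 2
  b_3=2 ≤ 3
  b_4=2 ≤ 4
  b_5=3 ≤ 5
  b_6=5 ≤ 6
  b_7=6 ≤ 7
  b_8=7 ≤ 8
  b_9=9 ≤ 9
All bounds hold ⇒ YES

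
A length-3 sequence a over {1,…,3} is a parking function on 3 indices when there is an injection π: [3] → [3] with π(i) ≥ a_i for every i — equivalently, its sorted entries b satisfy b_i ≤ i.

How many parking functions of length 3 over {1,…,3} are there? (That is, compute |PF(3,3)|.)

#PF = 1·4^2 = 1·16 = 16
One tuple (2,3,1) → sorted (1,2,3): b_i ≤ i ∀i, a PF.

16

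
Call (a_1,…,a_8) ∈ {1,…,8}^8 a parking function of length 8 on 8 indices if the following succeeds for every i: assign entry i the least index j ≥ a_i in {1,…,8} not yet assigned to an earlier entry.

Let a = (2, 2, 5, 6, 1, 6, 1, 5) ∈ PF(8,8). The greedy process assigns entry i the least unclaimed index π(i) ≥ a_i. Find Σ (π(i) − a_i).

Σπ = 36 ({1..8} each once); Σa = 2+2+5+6+1+6+1+5 = 28; disp = 36−28 = 8.

8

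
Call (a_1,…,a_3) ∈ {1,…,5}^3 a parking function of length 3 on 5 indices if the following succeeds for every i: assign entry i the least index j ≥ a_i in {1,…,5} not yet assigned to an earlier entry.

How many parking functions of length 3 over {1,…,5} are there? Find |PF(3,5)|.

|PF(3,5)| = (6−3)·6^(3−1) = 3 · 36 = 108 (Pollak)
One tuple (3,5,2) → sorted (2,3,5): b_i ≤ 2+i ∀i, a PF.

108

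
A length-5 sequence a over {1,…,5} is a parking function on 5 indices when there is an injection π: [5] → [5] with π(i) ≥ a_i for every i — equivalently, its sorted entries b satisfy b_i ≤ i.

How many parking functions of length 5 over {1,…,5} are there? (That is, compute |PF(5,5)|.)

1296

#PF = (6−5)·6^(5−1) = 1·1296 = 1296
Check (2,5,1,1,3) → sorted (1,1,2,3,5): b_i ≤ i ∀i, a PF.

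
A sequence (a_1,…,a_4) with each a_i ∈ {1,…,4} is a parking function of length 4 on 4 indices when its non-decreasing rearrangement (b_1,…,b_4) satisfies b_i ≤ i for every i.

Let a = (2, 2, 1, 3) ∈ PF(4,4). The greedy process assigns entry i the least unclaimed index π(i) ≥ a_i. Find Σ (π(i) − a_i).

2

Σπ = 4·5/2 = 10 (π permutes [4]); Σa = 2+2+1+3 = 8; disp = 10−8 = 2.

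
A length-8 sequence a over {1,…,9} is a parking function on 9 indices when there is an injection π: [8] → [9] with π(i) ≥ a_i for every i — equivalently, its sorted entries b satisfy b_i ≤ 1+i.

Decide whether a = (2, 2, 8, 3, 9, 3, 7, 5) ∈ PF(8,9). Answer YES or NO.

Rearranged: b = (2, 2, 3, 3, 5, 7, 8, 9).
  b_1=2 ≤ 2
  b_2=2 ≤ 3
  b_3=3 ≤ 4
  b_4=3 ≤ 5
  b_5=5 ≤ 6
  b_6=7 ≤ 7
  b_7=8 ≤ 8
  b_8=9 ≤ 9
All bounds hold ⇒ YES

YES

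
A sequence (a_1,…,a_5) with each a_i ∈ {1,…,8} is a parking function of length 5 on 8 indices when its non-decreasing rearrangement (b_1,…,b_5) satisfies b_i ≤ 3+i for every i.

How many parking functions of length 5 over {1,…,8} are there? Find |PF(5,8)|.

#PF = (8−5+1)·(8+1)^(5−1) = 4·6561 = 26244 (Konheim–Weiss)
Check (7,7,4,5,4) → sorted (4,4,5,7,7): b_i ≤ 3+i ∀i, a PF.

26244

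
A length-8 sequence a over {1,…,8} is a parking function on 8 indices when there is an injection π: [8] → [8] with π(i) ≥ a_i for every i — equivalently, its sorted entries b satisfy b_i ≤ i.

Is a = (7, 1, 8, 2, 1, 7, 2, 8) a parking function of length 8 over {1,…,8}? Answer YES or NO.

Sorted: b = (1, 1, 2, 2, 7, 7, 8, 8).
  b_1=1 ≤ 1
  b_2=1 ≤ 2
  b_3=2 ≤ 3
  b_4=2 ≤ 4
  b_5=7 > 5
  fails at i=5 ⇒ NO

NO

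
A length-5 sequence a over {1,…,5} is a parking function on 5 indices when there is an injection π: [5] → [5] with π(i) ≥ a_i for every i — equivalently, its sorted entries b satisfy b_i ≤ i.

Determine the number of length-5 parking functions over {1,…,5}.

1296

Count = 1·6^4 = 1 · 1296 = 1296 (Konheim–Weiss)
One tuple (1,4,2,1,3) → sorted (1,1,2,3,4): b_i ≤ i ∀i, a PF.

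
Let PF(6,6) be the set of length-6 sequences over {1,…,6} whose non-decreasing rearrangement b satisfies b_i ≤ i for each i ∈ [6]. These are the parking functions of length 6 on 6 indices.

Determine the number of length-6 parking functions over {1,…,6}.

Count = 1·7^5 = 1 · 16807 = 16807
One tuple (3,1,6,1,1,4) → sorted (1,1,1,3,4,6): b_i ≤ i ∀i, a PF.

16807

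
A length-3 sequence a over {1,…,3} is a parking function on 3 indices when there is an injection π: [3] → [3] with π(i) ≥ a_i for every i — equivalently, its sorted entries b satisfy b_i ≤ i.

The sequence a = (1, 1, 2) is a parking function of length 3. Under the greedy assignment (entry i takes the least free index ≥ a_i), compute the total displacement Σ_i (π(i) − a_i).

2

Σπ = 6 ({1..3} each once); Σa = 1+1+2 = 4; disp = 6−4 = 2.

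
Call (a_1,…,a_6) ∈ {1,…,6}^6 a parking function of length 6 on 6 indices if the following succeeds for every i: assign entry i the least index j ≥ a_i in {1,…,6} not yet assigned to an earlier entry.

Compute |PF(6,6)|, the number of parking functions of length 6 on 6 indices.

#PF = 1·7^5 = 1·16807 = 16807 (Pollak)
Example (5,2,4,5,1,2) → sorted (1,2,2,4,5,5): b_i ≤ i ∀i, a PF.

16807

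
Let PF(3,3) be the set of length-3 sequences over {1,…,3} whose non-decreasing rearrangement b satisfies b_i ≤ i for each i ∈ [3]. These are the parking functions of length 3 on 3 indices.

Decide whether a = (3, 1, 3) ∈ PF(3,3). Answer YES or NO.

NO

Sorted: b = (1, 3, 3).
  b_1=1 ≤ 1
  b_2=3 > 2
  fails at i=2 ⇒ NO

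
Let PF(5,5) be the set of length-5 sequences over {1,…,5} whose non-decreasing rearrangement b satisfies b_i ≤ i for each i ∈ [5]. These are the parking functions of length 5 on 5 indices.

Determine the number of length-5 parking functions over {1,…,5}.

Count = 1·6^4 = 1·1296 = 1296 (Pollak)
Check (1,2,3,5,1) → sorted (1,1,2,3,5): b_i ≤ i ∀i, a PF.

1296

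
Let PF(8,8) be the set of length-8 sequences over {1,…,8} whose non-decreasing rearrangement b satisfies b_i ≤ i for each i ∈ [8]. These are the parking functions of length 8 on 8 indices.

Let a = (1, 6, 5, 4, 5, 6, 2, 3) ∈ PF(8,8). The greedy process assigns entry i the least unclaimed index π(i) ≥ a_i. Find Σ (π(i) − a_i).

Σπ = 8·9/2 = 36 (π permutes [8]); Σa = 1+6+5+4+5+6+2+3 = 32; disp = 36−32 = 4.

4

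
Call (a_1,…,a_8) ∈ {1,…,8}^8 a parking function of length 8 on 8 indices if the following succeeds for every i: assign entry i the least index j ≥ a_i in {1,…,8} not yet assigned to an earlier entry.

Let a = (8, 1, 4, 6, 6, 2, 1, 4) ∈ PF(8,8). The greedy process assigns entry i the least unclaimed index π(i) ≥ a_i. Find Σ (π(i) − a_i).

Σπ = 36 ({1..8} each once); Σa = 8+1+4+6+6+2+1+4 = 32; disp = 36−32 = 4.

4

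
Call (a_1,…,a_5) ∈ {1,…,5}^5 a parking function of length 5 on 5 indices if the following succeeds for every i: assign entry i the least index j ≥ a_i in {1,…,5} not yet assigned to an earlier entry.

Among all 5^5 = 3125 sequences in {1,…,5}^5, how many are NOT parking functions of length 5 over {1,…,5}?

Count = (6−5)·6^(5−1) = 1×1296 = 1296 (Pollak)
One tuple (1,4,5,5,4) → sorted (1,4,4,5,5): b_2=4>2, not a PF.
5^5 − 1296 = 3125 − 1296 = 1829

1829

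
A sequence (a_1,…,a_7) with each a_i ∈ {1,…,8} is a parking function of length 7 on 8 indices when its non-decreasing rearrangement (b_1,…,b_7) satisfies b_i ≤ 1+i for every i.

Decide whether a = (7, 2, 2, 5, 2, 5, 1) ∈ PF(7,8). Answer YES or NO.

YES

Rearranged: b = (1, 2, 2, 2, 5, 5, 7).
  b_1=1 ≤ 2
  b_2=2 ≤ 3
  b_3=2 ≤ 4
  b_4=2 ≤ 5
  b_5=5 ≤ 6
  b_6=5 ≤ 7
  b_7=7 ≤ 8
All bounds hold ⇒ YES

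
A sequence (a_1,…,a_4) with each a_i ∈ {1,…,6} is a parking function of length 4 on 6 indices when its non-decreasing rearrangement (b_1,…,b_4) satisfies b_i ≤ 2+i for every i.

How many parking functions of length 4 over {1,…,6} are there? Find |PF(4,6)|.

1029

|PF| = 3·7^3 = 3×343 = 1029 (Konheim–Weiss)
One tuple (3,1,2,1) → sorted (1,1,2,3): b_i ≤ 2+i ∀i, a PF.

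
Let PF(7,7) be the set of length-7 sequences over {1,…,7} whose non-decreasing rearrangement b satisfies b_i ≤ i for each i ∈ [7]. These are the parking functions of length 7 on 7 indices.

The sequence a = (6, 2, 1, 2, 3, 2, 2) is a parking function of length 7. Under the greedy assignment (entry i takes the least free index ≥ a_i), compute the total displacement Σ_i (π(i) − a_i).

Σπ = 7·8/2 = 28 (π permutes [7]); Σa = 6+2+1+2+3+2+2 = 18; disp = 28−18 = 10.

10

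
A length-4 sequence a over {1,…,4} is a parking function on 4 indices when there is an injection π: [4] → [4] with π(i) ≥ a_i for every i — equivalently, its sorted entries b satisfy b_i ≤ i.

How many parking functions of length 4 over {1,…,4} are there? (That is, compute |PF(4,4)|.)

125

|PF| = 1·5^3 = 1×125 = 125 (Pollak)
Check (1,2,1,4) → sorted (1,1,2,4): b_i ≤ i ∀i, a PF.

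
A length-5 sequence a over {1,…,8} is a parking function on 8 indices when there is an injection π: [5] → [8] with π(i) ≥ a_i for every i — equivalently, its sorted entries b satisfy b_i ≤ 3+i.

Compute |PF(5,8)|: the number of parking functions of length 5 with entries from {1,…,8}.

26244

|PF| = (8+1−5)·(8+1)^{5−1} = 4 · 6561 = 26244 (Konheim–Weiss)
One tuple (2,7,2,7,3) → sorted (2,2,3,7,7): b_i ≤ 3+i ∀i, a PF.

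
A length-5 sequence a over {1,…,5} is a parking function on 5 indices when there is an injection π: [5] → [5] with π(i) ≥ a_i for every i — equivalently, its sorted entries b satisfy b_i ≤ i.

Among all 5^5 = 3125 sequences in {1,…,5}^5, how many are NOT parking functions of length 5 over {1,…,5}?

1829

Count = (5−5+1)·(5+1)^(5−1) = 1 · 1296 = 1296 (Pollak)
E.g. (2,5,1,4,4) → sorted (1,2,4,4,5): b_3=4>3, not a PF.
So 3125 − 1296 = 1829 fail.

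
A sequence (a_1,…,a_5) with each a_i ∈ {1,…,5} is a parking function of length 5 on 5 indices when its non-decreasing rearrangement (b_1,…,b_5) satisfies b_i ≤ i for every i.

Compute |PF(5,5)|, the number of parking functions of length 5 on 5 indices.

|PF| = (5−5+1)·(5+1)^(5−1) = 1·1296 = 1296
Check (3,1,1,3,5) → sorted (1,1,3,3,5): b_i ≤ i ∀i, a PF.

1296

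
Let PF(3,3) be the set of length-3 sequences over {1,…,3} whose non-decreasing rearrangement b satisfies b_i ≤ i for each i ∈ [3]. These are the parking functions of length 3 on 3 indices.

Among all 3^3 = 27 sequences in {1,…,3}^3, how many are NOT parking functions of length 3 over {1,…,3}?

#PF = (4−3)·4^(3−1) = 1 · 16 = 16 [KW]
Example (3,3,3) → sorted (3,3,3): b_1=3>1, not a PF.
3^3 − 16 = 27 − 16 = 11

11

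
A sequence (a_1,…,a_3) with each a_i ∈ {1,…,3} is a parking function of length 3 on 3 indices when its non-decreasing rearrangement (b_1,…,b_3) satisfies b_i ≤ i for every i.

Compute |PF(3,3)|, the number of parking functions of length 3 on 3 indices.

|PF(3,3)| = (3−3+1)·(3+1)^(3−1) = 1·16 = 16
Check (2,1,1) → sorted (1,1,2): b_i ≤ i ∀i, a PF.

16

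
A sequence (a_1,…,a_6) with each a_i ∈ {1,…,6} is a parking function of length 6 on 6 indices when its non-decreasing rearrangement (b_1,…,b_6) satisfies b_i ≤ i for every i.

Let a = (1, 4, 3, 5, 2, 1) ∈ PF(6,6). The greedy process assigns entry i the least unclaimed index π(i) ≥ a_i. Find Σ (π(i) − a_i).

Σπ(i) = 1+…+6 = 21; Σa = 1+4+3+5+2+1 = 16; disp = 21−16 = 5.

5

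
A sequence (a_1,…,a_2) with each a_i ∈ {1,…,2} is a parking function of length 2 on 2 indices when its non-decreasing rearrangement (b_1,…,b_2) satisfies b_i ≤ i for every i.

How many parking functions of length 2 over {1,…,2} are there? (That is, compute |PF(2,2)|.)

3

#PF = (2−2+1)·(2+1)^(2−1) = 1·3 = 3
One tuple (2,1) → sorted (1,2): b_i ≤ i ∀i, a PF.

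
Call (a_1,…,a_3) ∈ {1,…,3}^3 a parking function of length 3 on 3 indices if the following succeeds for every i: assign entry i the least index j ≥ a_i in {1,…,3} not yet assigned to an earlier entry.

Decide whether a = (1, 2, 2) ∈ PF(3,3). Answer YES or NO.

Rearranged: b = (1, 2, 2).
  b_1=1 ≤ 1
  b_2=2 ≤ 2
  b_3=2 ≤ 3
All bounds hold ⇒ YES

YES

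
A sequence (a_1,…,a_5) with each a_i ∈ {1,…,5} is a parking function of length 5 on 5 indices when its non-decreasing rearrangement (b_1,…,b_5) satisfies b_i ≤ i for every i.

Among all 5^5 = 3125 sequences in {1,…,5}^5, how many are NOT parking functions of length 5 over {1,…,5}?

1829

#PF = 1·6^4 = 1×1296 = 1296
E.g. (3,3,5,3,5) → sorted (3,3,3,5,5): b_1=3>1, not a PF.
So 3125 − 1296 = 1829 fail.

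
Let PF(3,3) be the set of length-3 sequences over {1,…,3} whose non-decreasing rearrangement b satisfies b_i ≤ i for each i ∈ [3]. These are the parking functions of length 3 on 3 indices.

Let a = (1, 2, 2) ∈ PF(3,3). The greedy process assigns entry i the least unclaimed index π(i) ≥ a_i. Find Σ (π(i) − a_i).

1

Σπ = 6 ({1..3} each once); Σa = 1+2+2 = 5; disp = 6−5 = 1.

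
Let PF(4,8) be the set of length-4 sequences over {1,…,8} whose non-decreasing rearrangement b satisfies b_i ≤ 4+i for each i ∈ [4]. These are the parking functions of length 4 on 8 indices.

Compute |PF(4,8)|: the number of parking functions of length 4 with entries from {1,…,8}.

3645

#PF = 5·9^3 = 5 · 729 = 3645 (Pollak)
Example (2,1,6,5) → sorted (1,2,5,6): b_i ≤ 4+i ∀i, a PF.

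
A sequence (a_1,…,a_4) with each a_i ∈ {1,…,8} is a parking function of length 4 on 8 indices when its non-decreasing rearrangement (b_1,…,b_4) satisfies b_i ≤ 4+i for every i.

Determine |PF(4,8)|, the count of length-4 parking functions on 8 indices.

|PF(4,8)| = 5·9^3 = 5×729 = 3645 [KW]
E.g. (4,3,6,6) → sorted (3,4,6,6): b_i ≤ 4+i ∀i, a PF.

3645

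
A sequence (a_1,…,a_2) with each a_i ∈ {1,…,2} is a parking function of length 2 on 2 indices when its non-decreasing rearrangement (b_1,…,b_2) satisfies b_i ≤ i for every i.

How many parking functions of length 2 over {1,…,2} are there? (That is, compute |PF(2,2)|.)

3

#PF = (2−2+1)·(2+1)^(2−1) = 1×3 = 3
E.g. (1,1) → sorted (1,1): b_i ≤ i ∀i, a PF.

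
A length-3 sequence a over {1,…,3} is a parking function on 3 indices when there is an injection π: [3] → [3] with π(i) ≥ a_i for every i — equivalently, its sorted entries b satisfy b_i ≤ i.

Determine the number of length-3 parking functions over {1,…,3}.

Count = (3+1−3)·(3+1)^{3−1} = 1×16 = 16 (Pollak)
Example (1,2,1) → sorted (1,1,2): b_i ≤ i ∀i, a PF.

16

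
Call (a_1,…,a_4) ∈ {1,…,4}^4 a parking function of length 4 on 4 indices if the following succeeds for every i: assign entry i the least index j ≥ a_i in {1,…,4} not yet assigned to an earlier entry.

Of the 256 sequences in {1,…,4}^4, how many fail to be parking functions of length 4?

|PF(4,4)| = (4−4+1)·(4+1)^(4−1) = 1×125 = 125 (Konheim–Weiss)
E.g. (4,4,4,1) → sorted (1,4,4,4): b_2=4>2, not a PF.
Total 256; non-PF = 256−125 = 131

131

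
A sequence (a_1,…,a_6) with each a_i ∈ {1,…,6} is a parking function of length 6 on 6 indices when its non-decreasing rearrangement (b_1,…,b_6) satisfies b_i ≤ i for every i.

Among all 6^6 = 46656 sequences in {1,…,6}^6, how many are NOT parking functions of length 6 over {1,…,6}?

29849

Count = 1·7^5 = 1·16807 = 16807
E.g. (6,5,3,3,6,4) → sorted (3,3,4,5,6,6): b_1=3>1, not a PF.
Total 46656; non-PF = 46656−16807 = 29849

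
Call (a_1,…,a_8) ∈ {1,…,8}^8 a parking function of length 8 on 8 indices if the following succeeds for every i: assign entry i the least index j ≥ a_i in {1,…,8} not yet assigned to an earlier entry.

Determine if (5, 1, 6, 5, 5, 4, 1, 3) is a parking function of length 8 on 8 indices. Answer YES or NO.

Rearranged: b = (1, 1, 3, 4, 5, 5, 5, 6).
  b_1=1 ≤ 1
  b_2=1 ≤ 2
  b_3=3 ≤ 3
  b_4=4 ≤ 4
  b_5=5 ≤ 5
  b_6=5 ≤ 6
  b_7=5 ≤ 7
  b_8=6 ≤ 8
All bounds hold ⇒ YES

YES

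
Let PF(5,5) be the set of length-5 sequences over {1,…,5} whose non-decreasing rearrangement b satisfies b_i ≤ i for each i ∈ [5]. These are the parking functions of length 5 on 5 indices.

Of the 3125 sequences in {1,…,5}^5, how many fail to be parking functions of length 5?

#PF = 1·6^4 = 1×1296 = 1296 (Pollak)
E.g. (4,5,5,4,5) → sorted (4,4,5,5,5): b_1=4>1, not a PF.
Total 3125; non-PF = 3125−1296 = 1829

1829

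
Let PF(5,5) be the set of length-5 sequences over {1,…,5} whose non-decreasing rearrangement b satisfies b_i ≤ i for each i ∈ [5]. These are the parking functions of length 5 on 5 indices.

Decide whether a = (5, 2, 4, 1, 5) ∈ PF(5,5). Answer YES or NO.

Order a: b = (1, 2, 4, 5, 5).
  b_1=1 ≤ 1
  b_2=2 ≤ 2
  b_3=4 > 3
  fails at i=3 ⇒ NO

NO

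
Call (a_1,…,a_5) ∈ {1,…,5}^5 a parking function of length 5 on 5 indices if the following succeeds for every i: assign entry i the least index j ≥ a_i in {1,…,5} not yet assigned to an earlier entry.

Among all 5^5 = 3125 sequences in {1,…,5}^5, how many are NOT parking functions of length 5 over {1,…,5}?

|PF| = 1·6^4 = 1 · 1296 = 1296
Check (2,5,4,3,4) → sorted (2,3,4,4,5): b_1=2>1, not a PF.
5^5 − 1296 = 3125 − 1296 = 1829

1829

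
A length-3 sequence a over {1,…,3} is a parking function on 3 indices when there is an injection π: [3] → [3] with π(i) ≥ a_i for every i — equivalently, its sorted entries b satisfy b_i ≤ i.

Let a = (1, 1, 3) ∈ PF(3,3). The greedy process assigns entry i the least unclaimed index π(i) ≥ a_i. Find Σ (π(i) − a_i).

1

Σπ = 6 ({1..3} each once); Σa = 1+1+3 = 5; disp = 6−5 = 1.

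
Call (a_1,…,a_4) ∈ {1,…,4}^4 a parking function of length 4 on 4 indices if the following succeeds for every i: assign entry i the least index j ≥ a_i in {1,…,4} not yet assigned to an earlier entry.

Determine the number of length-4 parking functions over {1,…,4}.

125

|PF(4,4)| = 1·5^3 = 1·125 = 125 (Konheim–Weiss)
One tuple (1,3,4,1) → sorted (1,1,3,4): b_i ≤ i ∀i, a PF.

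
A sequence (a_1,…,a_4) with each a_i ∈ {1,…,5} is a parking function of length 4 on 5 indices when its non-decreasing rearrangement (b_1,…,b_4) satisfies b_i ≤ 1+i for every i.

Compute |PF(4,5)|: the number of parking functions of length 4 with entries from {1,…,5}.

432

|PF| = (6−4)·6^(4−1) = 2 · 216 = 432 (Pollak)
Check (5,1,2,1) → sorted (1,1,2,5): b_i ≤ 1+i ∀i, a PF.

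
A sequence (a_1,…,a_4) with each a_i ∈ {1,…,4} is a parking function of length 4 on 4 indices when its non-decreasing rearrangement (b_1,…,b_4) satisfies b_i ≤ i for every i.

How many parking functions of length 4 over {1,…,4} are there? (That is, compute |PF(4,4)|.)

125

#PF = (5−4)·5^(4−1) = 1×125 = 125
One tuple (2,3,1,1) → sorted (1,1,2,3): b_i ≤ i ∀i, a PF.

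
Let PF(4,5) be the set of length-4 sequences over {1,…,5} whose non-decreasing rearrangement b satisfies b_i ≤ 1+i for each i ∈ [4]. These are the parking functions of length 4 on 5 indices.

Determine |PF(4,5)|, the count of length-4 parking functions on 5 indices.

|PF| = (6−4)·6^(4−1) = 2·216 = 432 [KW]
Example (2,4,2,1) → sorted (1,2,2,4): b_i ≤ 1+i ∀i, a PF.

432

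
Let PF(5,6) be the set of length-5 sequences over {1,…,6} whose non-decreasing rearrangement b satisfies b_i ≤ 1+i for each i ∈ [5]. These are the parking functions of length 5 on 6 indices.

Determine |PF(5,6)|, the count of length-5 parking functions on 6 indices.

4802

|PF(5,6)| = (7−5)·7^(5−1) = 2 · 2401 = 4802 (Pollak)
E.g. (5,2,4,1,6) → sorted (1,2,4,5,6): b_i ≤ 1+i ∀i, a PF.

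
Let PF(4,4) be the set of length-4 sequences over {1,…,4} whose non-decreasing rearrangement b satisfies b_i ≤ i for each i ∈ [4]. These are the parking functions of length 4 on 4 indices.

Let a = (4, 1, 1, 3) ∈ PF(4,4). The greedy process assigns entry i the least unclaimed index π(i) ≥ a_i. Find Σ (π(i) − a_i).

1

Σπ = 4·5/2 = 10 (π permutes [4]); Σa = 4+1+1+3 = 9; disp = 10−9 = 1.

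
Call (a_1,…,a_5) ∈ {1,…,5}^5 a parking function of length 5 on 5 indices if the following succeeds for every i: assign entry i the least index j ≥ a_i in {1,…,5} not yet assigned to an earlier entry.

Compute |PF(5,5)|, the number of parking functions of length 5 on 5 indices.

1296

|PF| = 1·6^4 = 1 · 1296 = 1296 (Konheim–Weiss)
Example (1,1,2,4,3) → sorted (1,1,2,3,4): b_i ≤ i ∀i, a PF.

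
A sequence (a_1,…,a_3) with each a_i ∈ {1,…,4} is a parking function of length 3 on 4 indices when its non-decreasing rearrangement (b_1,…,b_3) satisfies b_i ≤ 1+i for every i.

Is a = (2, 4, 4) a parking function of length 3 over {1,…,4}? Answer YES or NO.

Order a: b = (2, 4, 4).
  b_1=2 ≤ 2
  b_2=4 > 3
  fails at i=2 ⇒ NO

NO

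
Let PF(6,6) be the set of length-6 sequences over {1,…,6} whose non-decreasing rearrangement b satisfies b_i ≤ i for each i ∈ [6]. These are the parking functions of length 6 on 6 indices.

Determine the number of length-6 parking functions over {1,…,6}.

16807

Count = (6+1−6)·(6+1)^{6−1} = 1 · 16807 = 16807 (Konheim–Weiss)
Check (2,4,6,2,3,1) → sorted (1,2,2,3,4,6): b_i ≤ i ∀i, a PF.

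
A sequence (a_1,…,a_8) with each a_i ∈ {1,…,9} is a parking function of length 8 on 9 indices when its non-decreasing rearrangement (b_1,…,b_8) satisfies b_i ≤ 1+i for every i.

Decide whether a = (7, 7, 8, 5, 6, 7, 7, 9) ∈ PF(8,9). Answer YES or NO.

Rearranged: b = (5, 6, 7, 7, 7, 7, 8, 9).
  b_1=5 > 2
  fails at i=1 ⇒ NO

NO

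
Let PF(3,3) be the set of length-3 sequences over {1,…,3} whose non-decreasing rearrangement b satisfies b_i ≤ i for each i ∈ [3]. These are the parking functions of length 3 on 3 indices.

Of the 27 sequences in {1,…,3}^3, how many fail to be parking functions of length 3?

Count = 1·4^2 = 1×16 = 16 (Konheim–Weiss)
Example (2,2,2) → sorted (2,2,2): b_1=2>1, not a PF.
3^3 − 16 = 27 − 16 = 11

11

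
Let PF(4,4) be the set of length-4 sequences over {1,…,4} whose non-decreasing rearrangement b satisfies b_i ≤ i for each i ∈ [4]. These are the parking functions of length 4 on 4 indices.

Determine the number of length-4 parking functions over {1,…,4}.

|PF(4,4)| = (5−4)·5^(4−1) = 1×125 = 125 (Konheim–Weiss)
Example (1,3,2,1) → sorted (1,1,2,3): b_i ≤ i ∀i, a PF.

125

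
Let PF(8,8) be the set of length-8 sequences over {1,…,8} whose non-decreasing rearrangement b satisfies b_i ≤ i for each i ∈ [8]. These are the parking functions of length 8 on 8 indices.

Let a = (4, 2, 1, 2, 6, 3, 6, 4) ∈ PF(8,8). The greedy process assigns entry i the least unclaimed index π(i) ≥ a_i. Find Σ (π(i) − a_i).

Σπ = 8·9/2 = 36 (π permutes [8]); Σa = 4+2+1+2+6+3+6+4 = 28; disp = 36−28 = 8.

8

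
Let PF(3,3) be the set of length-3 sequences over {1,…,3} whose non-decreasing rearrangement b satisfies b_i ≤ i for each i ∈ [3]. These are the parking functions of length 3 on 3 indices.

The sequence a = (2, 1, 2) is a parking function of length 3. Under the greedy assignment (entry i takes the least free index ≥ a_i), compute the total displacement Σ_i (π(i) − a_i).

Σπ = 3·4/2 = 6 (π permutes [3]); Σa = 2+1+2 = 5; disp = 6−5 = 1.

1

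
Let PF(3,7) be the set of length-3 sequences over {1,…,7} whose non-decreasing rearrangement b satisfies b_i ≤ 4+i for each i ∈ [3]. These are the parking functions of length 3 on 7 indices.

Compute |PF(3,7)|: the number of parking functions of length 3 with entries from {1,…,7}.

#PF = (8−3)·8^(3−1) = 5×64 = 320 (Pollak)
Check (2,3,7) → sorted (2,3,7): b_i ≤ 4+i ∀i, a PF.

320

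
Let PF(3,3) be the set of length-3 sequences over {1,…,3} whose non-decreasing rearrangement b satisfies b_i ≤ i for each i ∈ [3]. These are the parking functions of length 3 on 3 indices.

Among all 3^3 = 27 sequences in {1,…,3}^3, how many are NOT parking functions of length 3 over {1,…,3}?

Count = (3+1−3)·(3+1)^{3−1} = 1 · 16 = 16 [KW]
One tuple (1,3,3) → sorted (1,3,3): b_2=3>2, not a PF.
3^3 − 16 = 27 − 16 = 11

11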